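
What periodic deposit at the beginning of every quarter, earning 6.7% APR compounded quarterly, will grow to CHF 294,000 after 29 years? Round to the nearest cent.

CHF 825.35

Periodic rate i = 0.067/4 = 0.01675; n = 29 × 4 = 116 periods.
FV-annuity factor × (1+i) = 356.210487; PMT = 294000 / 356.210487 = 825.3547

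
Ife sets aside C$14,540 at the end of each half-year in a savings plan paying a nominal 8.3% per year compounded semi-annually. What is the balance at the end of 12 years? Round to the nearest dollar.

With 2 periods per year: i = 0.0415, n = 24.
Accumulation factor s(24|0.0415) = 39.843887; FV = 14540 × 39.843887 = 579,330.1234

C$579,330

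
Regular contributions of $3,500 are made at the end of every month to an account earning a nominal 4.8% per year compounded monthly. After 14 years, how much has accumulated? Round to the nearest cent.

$836,085.87

i = 0.048/12 = 0.004 per month; n = 14·12 = 168.
FV = 3500 × [(1+0.004)^168 − 1] / 0.004 = 3500 × 238.881677 = 836,085.8700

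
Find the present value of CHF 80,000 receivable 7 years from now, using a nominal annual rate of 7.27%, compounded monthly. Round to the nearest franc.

CHF 48,166

With 12 periods per year: i = 0.00605833, n = 84.
PV = FV·(1+i)^(−n) = 80,000 × 0.602080 = 48,166.4143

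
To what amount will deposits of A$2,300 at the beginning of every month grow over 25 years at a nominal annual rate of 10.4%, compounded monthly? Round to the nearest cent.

i = 0.104/12 = 0.00866667 per month; n = 25·12 = 300.
Accumulation factor s(300|0.00866667) × (1+i) = 1433.132102; FV = 2300 × 1433.132102 = 3,296,203.8335
Payments are at the start of each period, so multiply by (1+i).

A$3,296,203.83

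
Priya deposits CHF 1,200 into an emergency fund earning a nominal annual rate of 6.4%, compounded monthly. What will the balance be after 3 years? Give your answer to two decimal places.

Periodic rate i = 0.064/12 = 0.00533333; n = 3 × 12 = 36 periods.
1,200 × (1+0.00533333)^36 = 1,200 × 1.211052 = 1,453.2630

CHF 1,453.26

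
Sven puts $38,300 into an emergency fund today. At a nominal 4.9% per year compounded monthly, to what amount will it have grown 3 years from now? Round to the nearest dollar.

$44,352

With 12 periods per year: i = 0.00408333, n = 36.
38,300 × (1+0.00408333)^36 = 38,300 × 1.158007 = 44,351.6799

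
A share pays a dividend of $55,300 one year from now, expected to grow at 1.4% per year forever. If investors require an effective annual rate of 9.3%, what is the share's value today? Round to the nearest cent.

$700,000.00

PV = PMT / (i − g) = 55300 / (0.093 − 0.014) = 55300 / 0.079000 = 700,000.0000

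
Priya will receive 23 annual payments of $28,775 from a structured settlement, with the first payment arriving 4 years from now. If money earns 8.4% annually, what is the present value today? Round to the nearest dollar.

PV at t=3 (ordinary 23-year annuity): 28775 × a(23|0.084) = 28775 × 10.042472 = 288,972.1399
PV₀ = 288,972.1399 / (1+0.084)^3 = 288,972.1399 / 1.273761 = 226,865.3280

$226,865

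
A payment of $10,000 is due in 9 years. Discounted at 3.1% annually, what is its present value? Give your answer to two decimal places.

$7,597.52

PV = FV·(1+i)^(−n) = 10,000 × 0.759752 = 7,597.5228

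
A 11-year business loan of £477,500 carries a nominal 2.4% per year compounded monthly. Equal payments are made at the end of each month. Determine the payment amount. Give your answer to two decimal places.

£4,119.51

i = 0.024/12 = 0.002 per month; n = 11·12 = 132.
PMT = 477500 / ( [1 − (1+0.002)^(−132)] / 0.002 ) = 477500 / 115.911979 = 4,119.5052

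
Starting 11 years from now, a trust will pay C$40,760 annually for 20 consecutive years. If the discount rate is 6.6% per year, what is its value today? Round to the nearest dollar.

PV at t=10 (ordinary 20-year annuity): 40760 × a(20|0.066) = 40760 × 10.931520 = 445,568.7478
PV₀ = 445,568.7478 / (1+0.066)^10 = 445,568.7478 / 1.894838 = 235,148.7502

C$235,149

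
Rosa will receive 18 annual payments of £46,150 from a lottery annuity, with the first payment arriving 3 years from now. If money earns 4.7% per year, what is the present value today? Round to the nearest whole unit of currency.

Value one period before first payment (t=2): 46150 × [1 − (1+0.047)^(−18)] / 0.047 = 46150 × 11.968478 = 552,345.2562
PV₀ = 552,345.2562 / (1+0.047)^2 = 552,345.2562 / 1.096209 = 503,868.5654

£503,869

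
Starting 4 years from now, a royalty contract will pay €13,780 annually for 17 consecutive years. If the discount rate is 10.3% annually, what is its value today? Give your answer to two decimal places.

PV at t=3 (ordinary 17-year annuity): 13780 × a(17|0.103) = 13780 × 7.874823 = 108,515.0671
PV₀ = 108,515.0671 / (1+0.103)^3 = 108,515.0671 / 1.341920 = 80,865.5428

€80,865.54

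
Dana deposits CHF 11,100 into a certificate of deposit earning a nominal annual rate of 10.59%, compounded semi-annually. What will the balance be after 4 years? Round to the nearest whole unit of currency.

CHF 16,772

Periodic rate i = 0.1059/2 = 0.05295; n = 4 × 2 = 8 periods.
FV = 11,100 × (1 + 0.05295)^8 = 16,772.0045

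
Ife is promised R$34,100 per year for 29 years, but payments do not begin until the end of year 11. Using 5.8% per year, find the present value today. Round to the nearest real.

Value one period before first payment (t=10): 34100 × [1 − (1+0.058)^(−29)] / 0.058 = 34100 × 13.880231 = 473,315.8858
Discount back 10 years: 473,315.8858 × (1+0.058)^(−10) = 473,315.8858 × 0.569041 = 269,335.9987

R$269,336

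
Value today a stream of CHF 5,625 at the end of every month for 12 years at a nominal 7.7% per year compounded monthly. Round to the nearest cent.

CHF 527,638.24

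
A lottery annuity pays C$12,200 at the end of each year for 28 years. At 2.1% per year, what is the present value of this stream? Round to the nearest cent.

PV = PMT · [1 − (1+i)^(−n)] / i = 12200 · 21.008125 = 256,299.1289

C$256,299.13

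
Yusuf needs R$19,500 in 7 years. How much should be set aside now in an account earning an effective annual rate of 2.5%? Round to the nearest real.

R$16,405

Discount factor = (1+0.025)^(−7) = 0.841265; PV = 19,500 × 0.841265 = 16,404.6721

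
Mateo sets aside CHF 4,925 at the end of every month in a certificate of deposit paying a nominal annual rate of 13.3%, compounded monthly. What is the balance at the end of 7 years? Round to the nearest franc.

CHF 677,244

i = 0.133/12 = 0.0110833 per month; n = 7·12 = 84.
Accumulation factor s(84|0.0110833) = 137.511405; FV = 4925 × 137.511405 = 677,243.6678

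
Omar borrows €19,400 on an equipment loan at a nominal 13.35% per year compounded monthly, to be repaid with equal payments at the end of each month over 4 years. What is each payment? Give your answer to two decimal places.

€523.83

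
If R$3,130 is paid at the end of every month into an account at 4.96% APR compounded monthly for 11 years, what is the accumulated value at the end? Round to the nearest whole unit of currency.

R$548,031

Periodic rate i = 0.0496/12 = 0.00413333; n = 11 × 12 = 132 periods.
FV = PMT · [(1+i)^n − 1] / i = 3130 · 175.089703 = 548,030.7692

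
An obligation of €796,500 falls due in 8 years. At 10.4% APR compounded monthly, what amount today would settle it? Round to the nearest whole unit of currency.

€347,864

i = 0.104/12 = 0.00866667 per month; n = 8·12 = 96.
PV = FV·(1+i)^(−n) = 796,500 × 0.436741 = 347,864.0583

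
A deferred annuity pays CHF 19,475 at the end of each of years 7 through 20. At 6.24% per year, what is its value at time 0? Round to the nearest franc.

PV at t=6 (ordinary 14-year annuity): 19475 × a(14|0.0624) = 19475 × 9.158396 = 178,359.7626
PV₀ = 178,359.7626 / (1+0.0624)^6 = 178,359.7626 / 1.437899 = 124,041.9296

CHF 124,042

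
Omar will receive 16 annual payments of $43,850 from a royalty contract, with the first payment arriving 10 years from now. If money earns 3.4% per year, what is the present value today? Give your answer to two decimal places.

Value one period before first payment (t=9): 43850 × [1 − (1+0.034)^(−16)] / 0.034 = 43850 × 12.185447 = 534,331.8333
Discount back 9 years: 534,331.8333 × (1+0.034)^(−9) = 534,331.8333 × 0.740142 = 395,481.5245

$395,481.52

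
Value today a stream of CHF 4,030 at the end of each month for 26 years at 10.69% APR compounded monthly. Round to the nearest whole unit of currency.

i = 0.1069/12 = 0.00890833 per month; n = 26·12 = 312.
PV = PMT · [1 − (1+i)^(−n)] / i = 4030 · 105.199878 = 423,955.5082

CHF 423,956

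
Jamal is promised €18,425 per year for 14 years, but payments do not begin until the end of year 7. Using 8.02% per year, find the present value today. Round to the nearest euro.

€95,506

Value one period before first payment (t=6): 18425 × [1 − (1+0.0802)^(−14)] / 0.0802 = 18425 × 8.234668 = 151,723.7664
PV₀ = 151,723.7664 / (1+0.0802)^6 = 151,723.7664 / 1.588638 = 95,505.5429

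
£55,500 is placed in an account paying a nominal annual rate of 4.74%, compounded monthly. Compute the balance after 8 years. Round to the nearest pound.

i = 0.0474/12 = 0.00395 per month; n = 8·12 = 96.
55,500 × (1+0.00395)^96 = 55,500 × 1.460024 = 81,031.3460

£81,031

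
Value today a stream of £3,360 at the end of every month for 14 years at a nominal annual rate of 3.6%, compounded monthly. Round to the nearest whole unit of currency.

Periodic rate i = 0.036/12 = 0.003; n = 14 × 12 = 168 periods.
PV = PMT · [1 − (1+i)^(−n)] / i = 3360 · 131.811550 = 442,886.8078

£442,887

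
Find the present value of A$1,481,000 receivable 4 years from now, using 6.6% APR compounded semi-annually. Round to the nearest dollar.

With 2 periods per year: i = 0.033, n = 8.
Discount factor = (1+0.033)^(−8) = 0.771254; PV = 1,481,000 × 0.771254 = 1,142,227.1698

A$1,142,227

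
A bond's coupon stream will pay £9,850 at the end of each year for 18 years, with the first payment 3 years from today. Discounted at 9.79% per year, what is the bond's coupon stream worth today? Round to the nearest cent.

£67,931.43

Value one period before first payment (t=2): 9850 × [1 − (1+0.0979)^(−18)] / 0.0979 = 9850 × 8.313045 = 81,883.4900
Discount back 2 years: 81,883.4900 × (1+0.0979)^(−2) = 81,883.4900 × 0.829611 = 67,931.4328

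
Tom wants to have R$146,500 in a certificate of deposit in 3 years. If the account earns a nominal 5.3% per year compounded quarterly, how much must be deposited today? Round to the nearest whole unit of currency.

Periodic rate i = 0.053/4 = 0.01325; n = 3 × 4 = 12 periods.
PV = 146,500 / (1 + 0.01325)^12 = 146,500 / 1.171114 = 125,094.5173

R$125,095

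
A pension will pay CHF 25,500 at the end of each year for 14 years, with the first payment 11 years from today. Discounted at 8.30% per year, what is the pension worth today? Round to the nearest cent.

CHF 93,083.89

PV at t=10 (ordinary 14-year annuity): 25500 × a(14|0.083) = 25500 × 8.102498 = 206,613.6924
Discount back 10 years: 206,613.6924 × (1+0.083)^(−10) = 206,613.6924 × 0.450521 = 93,083.8918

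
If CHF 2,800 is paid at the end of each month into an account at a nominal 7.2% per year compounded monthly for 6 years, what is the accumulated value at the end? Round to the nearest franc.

CHF 251,229

i = 0.072/12 = 0.006 per month; n = 6·12 = 72.
FV = 2800 × [(1+0.006)^72 − 1] / 0.006 = 2800 × 89.724679 = 251,229.1007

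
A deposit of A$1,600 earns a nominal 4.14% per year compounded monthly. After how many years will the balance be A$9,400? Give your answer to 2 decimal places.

42.84 years

Periodic rate i = 0.0414/12 = 0.00345.
(1+i)^n = 9400/1600 = 5.87500, so n = ln 5.87500 / ln 1.00345 = 514.1330 months
= 514.1330/12 years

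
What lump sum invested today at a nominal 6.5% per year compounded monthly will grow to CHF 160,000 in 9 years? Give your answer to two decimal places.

CHF 89,277.77

i = 0.065/12 = 0.00541667 per month; n = 9·12 = 108.
Discount factor = (1+0.00541667)^(−108) = 0.557986; PV = 160,000 × 0.557986 = 89,277.7674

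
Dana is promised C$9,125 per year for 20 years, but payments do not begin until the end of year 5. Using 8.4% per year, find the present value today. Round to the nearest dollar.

PV at t=4 (ordinary 20-year annuity): 9125 × a(20|0.084) = 9125 × 9.532651 = 86,985.4364
PV₀ = 86,985.4364 / (1+0.084)^4 = 86,985.4364 / 1.380757 = 62,998.3852

C$62,998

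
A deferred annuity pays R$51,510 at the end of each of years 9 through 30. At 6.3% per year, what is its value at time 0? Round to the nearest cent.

Value one period before first payment (t=8): 51510 × [1 − (1+0.063)^(−22)] / 0.063 = 51510 × 11.733709 = 604,403.3474
Discount back 8 years: 604,403.3474 × (1+0.063)^(−8) = 604,403.3474 × 0.613386 = 370,732.5725

R$370,732.57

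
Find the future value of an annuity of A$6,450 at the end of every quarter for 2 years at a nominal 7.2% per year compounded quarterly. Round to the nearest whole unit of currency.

A$54,971

With 4 periods per year: i = 0.018, n = 8.
Accumulation factor s(8|0.018) = 8.522558; FV = 6450 × 8.522558 = 54,970.5002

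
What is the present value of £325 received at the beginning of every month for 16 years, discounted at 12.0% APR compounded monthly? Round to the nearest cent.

£27,966.51

i = 0.12/12 = 0.01 per month; n = 16·12 = 192.
PV = 325 × [1 − (1+0.01)^(−192)] / 0.01 × (1+i) = 325 × 86.050812 = 27,966.5139
Payments are at the start of each period, so multiply by (1+i).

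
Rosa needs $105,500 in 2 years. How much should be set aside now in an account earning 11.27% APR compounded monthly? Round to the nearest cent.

With 12 periods per year: i = 0.00939167, n = 24.
PV = FV·(1+i)^(−n) = 105,500 × 0.799037 = 84,298.3939

$84,298.39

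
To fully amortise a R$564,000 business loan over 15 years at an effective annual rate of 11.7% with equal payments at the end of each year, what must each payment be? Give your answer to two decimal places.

R$81,486.43

PMT = 564000 / ( [1 − (1+0.117)^(−15)] / 0.117 ) = 564000 / 6.921398 = 81,486.4295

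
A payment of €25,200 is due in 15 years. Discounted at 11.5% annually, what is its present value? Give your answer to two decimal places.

Discount factor = (1+0.115)^(−15) = 0.195379; PV = 25,200 × 0.195379 = 4,923.5407

€4,923.54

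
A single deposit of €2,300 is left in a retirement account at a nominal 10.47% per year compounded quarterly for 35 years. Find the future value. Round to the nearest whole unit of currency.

€85,650

Periodic rate i = 0.1047/4 = 0.026175; n = 35 × 4 = 140 periods.
2,300 × (1+0.026175)^140 = 2,300 × 37.239188 = 85,650.1327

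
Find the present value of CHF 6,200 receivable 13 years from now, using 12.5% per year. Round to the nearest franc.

PV = 6,200 / (1 + 0.125)^13 = 6,200 / 4.623627 = 1,340.9386

CHF 1,341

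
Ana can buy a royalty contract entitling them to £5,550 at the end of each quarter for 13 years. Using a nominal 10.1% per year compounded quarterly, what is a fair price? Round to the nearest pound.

£159,701

Periodic rate i = 0.101/4 = 0.02525; n = 13 × 4 = 52 periods.
PV = PMT · [1 − (1+i)^(−n)] / i = 5550 · 28.774915 = 159,700.7797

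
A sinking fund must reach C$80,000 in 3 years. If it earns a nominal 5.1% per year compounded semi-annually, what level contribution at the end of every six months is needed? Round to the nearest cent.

Periodic rate i = 0.051/2 = 0.0255; n = 3 × 2 = 6 periods.
PMT = 80000 / ( [(1+0.0255)^6 − 1] / 0.0255 ) = 80000 / 6.395756 = 12,508.2940

C$12,508.29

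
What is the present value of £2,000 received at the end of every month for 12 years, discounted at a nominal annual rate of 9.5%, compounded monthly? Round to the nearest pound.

£171,472

i = 0.095/12 = 0.00791667 per month; n = 12·12 = 144.
Annuity factor a(144|0.00791667) = 85.735849; PV = 2000 × 85.735849 = 171,471.6985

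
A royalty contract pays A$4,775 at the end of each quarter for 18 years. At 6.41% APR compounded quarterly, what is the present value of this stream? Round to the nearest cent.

A$203,117.20

With 4 periods per year: i = 0.016025, n = 72.
PV = PMT · [1 − (1+i)^(−n)] / i = 4775 · 42.537633 = 203,117.1969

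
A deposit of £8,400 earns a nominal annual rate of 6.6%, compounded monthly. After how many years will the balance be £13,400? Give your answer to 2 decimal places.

7.10 years

Periodic rate i = 0.066/12 = 0.0055.
n = ln(13400/8400) / ln(1+0.0055) = ln(1.59524) / 0.005485 = 85.1466 months
= 85.1466/12 years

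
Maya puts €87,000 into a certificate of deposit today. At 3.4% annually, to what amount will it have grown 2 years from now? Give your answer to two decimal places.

€93,016.57

87,000 × (1+0.034)^2 = 87,000 × 1.069156 = 93,016.5720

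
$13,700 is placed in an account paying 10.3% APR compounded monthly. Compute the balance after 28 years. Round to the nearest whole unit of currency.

i = 0.103/12 = 0.00858333 per month; n = 28·12 = 336.
13,700 × (1+0.00858333)^336 = 13,700 × 17.666907 = 242,036.6203

$242,037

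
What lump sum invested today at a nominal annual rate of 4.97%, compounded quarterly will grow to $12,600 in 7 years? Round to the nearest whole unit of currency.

$8,917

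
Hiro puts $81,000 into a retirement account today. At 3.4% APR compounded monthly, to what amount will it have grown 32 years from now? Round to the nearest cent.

$240,065.24

Periodic rate i = 0.034/12 = 0.00283333; n = 32 × 12 = 384 periods.
FV = PV·(1+i)^n = 81,000 × 2.963768 = 240,065.2416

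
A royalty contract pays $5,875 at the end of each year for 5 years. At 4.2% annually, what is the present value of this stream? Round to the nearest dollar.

$26,008

PV = PMT · [1 − (1+i)^(−n)] / i = 5875 · 4.426920 = 26,008.1560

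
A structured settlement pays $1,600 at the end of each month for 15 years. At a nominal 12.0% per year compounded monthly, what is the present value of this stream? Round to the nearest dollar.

$133,315

Periodic rate i = 0.12/12 = 0.01; n = 15 × 12 = 180 periods.
PV = 1600 × [1 − (1+0.01)^(−180)] / 0.01 = 1600 × 83.321664 = 133,314.6624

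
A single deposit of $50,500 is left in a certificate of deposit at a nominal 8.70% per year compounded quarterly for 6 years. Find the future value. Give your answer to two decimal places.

Periodic rate i = 0.087/4 = 0.02175; n = 6 × 4 = 24 periods.
FV = PV·(1+i)^n = 50,500 × 1.675990 = 84,637.5126

$84,637.51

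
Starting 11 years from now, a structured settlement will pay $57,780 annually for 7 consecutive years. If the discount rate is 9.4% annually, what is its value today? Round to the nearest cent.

$116,847.74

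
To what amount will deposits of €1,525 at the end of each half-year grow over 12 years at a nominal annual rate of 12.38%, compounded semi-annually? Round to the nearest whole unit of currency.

€79,496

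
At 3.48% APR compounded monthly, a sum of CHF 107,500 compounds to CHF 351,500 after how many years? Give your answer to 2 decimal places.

34.09 years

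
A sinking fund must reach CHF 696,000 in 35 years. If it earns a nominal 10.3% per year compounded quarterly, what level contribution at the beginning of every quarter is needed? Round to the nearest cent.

CHF 511.76

With 4 periods per year: i = 0.02575, n = 140.
FV-annuity factor × (1+i) = 1360.003381; PMT = 696000 / 1360.003381 = 511.7634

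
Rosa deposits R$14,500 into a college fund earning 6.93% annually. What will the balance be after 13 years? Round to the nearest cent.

14,500 × (1+0.0693)^13 = 14,500 × 2.389430 = 34,646.7395

R$34,646.74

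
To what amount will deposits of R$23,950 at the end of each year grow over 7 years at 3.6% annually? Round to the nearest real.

FV = PMT · [(1+i)^n − 1] / i = 23950 · 7.803029 = 186,882.5363

R$186,883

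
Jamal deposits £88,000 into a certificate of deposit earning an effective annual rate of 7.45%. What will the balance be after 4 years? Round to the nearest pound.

88,000 × (1+0.0745)^4 = 88,000 × 1.332986 = 117,302.7926

£117,303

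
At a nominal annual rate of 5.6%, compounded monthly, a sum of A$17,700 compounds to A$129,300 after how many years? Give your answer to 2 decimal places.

Periodic rate i = 0.056/12 = 0.00466667.
(1+i)^n = 129300/17700 = 7.30508, so n = ln 7.30508 / ln 1.00467 = 427.1158 months
= 427.1158/12 years

35.59 years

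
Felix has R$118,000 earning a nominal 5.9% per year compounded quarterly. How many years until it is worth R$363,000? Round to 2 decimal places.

Periodic rate i = 0.059/4 = 0.01475.
n = ln(363000/118000) / ln(1+0.01475) = ln(3.07627) / 0.014642 = 76.7448 quarters
= 76.7448/4 years

19.19 years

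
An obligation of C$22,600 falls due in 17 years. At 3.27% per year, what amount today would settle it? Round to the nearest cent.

PV = 22,600 / (1 + 0.0327)^17 = 22,600 / 1.728069 = 13,078.1836

C$13,078.18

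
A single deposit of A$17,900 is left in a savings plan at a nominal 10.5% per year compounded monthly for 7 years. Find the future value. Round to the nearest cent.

i = 0.105/12 = 0.00875 per month; n = 7·12 = 84.
17,900 × (1+0.00875)^84 = 17,900 × 2.078825 = 37,210.9742

A$37,210.97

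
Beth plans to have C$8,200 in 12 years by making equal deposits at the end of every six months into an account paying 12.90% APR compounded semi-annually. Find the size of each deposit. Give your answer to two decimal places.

C$151.88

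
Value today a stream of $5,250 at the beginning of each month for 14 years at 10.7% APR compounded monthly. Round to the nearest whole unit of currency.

$460,338

i = 0.107/12 = 0.00891667 per month; n = 14·12 = 168.
PV = 5250 × [1 − (1+0.00891667)^(−168)] / 0.00891667 × (1+i) = 5250 × 87.683401 = 460,337.8569
Payments are at the start of each period, so multiply by (1+i).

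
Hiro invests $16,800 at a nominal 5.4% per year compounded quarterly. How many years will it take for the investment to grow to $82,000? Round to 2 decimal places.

29.56 years

Periodic rate i = 0.054/4 = 0.0135.
(1+i)^n = 82000/16800 = 4.88095, so n = ln 4.88095 / ln 1.0135 = 118.2235 quarters
= 118.2235/4 years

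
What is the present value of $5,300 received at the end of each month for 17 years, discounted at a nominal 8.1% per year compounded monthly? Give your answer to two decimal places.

Periodic rate i = 0.081/12 = 0.00675; n = 17 × 12 = 204 periods.
PV = PMT · [1 − (1+i)^(−n)] / i = 5300 · 110.591916 = 586,137.1533

$586,137.15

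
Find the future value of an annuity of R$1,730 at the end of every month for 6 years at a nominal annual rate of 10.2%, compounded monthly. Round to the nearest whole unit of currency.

R$170,833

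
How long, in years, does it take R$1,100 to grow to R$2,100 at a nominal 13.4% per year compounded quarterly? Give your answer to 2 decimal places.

Periodic rate i = 0.134/4 = 0.0335.
n = ln(2100/1100) / ln(1+0.0335) = ln(1.90909) / 0.032951 = 19.6238 quarters
= 19.6238/4 years

4.91 years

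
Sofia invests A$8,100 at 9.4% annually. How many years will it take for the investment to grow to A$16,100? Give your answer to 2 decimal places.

7.65 years

(1+i)^n = 16100/8100 = 1.98765, so n = ln 1.98765 / ln 1.094 = 7.6464 years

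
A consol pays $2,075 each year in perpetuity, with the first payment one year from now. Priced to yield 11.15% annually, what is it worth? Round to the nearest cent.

$18,609.87

PV = C/r = 2075/0.1115 = 18,609.8655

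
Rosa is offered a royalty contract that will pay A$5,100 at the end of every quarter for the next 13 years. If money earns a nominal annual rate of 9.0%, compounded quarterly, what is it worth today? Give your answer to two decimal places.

A$155,398.57

i = 0.09/4 = 0.0225 per quarter; n = 13·4 = 52.
PV = PMT · [1 − (1+i)^(−n)] / i = 5100 · 30.470307 = 155,398.5650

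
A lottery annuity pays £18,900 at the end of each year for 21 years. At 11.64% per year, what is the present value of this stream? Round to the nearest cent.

Annuity factor a(21|0.1164) = 7.740259; PV = 18900 × 7.740259 = 146,290.8972

£146,290.90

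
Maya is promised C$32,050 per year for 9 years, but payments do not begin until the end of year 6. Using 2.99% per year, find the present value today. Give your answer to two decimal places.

PV at t=5 (ordinary 9-year annuity): 32050 × a(9|0.0299) = 32050 × 7.789741 = 249,661.2012
Discount back 5 years: 249,661.2012 × (1+0.0299)^(−5) = 249,661.2012 × 0.863028 = 215,464.5194

C$215,464.52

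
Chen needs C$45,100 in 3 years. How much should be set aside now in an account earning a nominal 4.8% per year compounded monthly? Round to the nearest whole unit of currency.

C$39,063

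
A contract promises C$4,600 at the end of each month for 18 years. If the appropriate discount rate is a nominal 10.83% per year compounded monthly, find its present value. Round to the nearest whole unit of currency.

C$436,498

i = 0.1083/12 = 0.009025 per month; n = 18·12 = 216.
Annuity factor a(216|0.009025) = 94.890889; PV = 4600 × 94.890889 = 436,498.0904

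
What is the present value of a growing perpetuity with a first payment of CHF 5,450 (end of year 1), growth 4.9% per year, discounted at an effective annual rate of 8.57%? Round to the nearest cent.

CHF 148,501.36

PV = PMT / (i − g) = 5450 / (0.0857 − 0.049) = 5450 / 0.036700 = 148,501.3624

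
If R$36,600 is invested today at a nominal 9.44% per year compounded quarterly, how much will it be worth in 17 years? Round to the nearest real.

With 4 periods per year: i = 0.0236, n = 68.
FV = PV·(1+i)^n = 36,600 × 4.884936 = 178,788.6463

R$178,789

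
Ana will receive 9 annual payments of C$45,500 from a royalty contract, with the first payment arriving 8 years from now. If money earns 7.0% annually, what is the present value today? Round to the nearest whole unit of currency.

PV at t=7 (ordinary 9-year annuity): 45500 × a(9|0.07) = 45500 × 6.515232 = 296,443.0673
Discount back 7 years: 296,443.0673 × (1+0.07)^(−7) = 296,443.0673 × 0.622750 = 184,609.8437

C$184,610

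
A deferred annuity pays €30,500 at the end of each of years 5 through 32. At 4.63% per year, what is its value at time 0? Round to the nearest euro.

€394,878

Value one period before first payment (t=4): 30500 × [1 − (1+0.0463)^(−28)] / 0.0463 = 30500 × 15.516296 = 473,247.0331
Discount back 4 years: 473,247.0331 × (1+0.0463)^(−4) = 473,247.0331 × 0.834402 = 394,878.0548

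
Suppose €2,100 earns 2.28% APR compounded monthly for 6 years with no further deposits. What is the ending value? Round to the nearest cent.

€2,407.54

i = 0.0228/12 = 0.0019 per month; n = 6·12 = 72.
FV = PV·(1+i)^n = 2,100 × 1.146450 = 2,407.5450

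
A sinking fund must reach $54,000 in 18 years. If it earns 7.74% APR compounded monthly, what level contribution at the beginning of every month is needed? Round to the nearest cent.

$114.98

With 12 periods per year: i = 0.00645, n = 216.
PMT = 54000 / ( [(1+0.00645)^216 − 1] / 0.00645 × (1+i) ) = 54000 / 469.635944 = 114.9827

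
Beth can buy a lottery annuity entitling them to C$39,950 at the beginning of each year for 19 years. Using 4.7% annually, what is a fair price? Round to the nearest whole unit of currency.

C$518,091

Annuity factor a(19|0.047) × (1+i) = 12.968478; PV = 39950 × 12.968478 = 518,090.6931
(annuity-due: payments at period start, so ×(1+i).)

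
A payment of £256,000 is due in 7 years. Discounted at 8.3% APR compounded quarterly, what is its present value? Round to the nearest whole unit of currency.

i = 0.083/4 = 0.02075 per quarter; n = 7·4 = 28.
PV = FV·(1+i)^(−n) = 256,000 × 0.562674 = 144,044.6341

£144,045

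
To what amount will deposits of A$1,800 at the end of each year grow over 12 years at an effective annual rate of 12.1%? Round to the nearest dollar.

Accumulation factor s(12|0.121) = 24.280365; FV = 1800 × 24.280365 = 43,704.6574

A$43,705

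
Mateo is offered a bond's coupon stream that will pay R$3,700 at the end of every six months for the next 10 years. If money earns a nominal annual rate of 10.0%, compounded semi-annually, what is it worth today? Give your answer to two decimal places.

R$46,110.18

With 2 periods per year: i = 0.05, n = 20.
Annuity factor a(20|0.05) = 12.462210; PV = 3700 × 12.462210 = 46,110.1783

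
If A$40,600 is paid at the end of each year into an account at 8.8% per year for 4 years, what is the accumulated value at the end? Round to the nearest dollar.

A$185,122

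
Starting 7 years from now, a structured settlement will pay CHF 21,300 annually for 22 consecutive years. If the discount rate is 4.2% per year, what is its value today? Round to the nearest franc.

CHF 235,945

Value one period before first payment (t=6): 21300 × [1 − (1+0.042)^(−22)] / 0.042 = 21300 × 14.178756 = 302,007.5123
PV₀ = 302,007.5123 / (1+0.042)^6 = 302,007.5123 / 1.279989 = 235,945.3551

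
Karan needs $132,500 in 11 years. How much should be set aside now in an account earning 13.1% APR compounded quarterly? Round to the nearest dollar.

$32,094

Periodic rate i = 0.131/4 = 0.03275; n = 11 × 4 = 44 periods.
Discount factor = (1+0.03275)^(−44) = 0.242221; PV = 132,500 × 0.242221 = 32,094.2268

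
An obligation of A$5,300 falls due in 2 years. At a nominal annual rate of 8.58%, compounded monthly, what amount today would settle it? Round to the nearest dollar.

A$4,467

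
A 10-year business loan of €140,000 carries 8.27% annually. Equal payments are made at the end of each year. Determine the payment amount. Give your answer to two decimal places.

PMT = 140000 / ( [1 − (1+0.0827)^(−10)] / 0.0827 ) = 140000 / 6.629126 = 21,118.9233

€21,118.92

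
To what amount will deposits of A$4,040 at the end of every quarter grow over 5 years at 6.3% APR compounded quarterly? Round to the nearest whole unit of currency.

A$94,113

i = 0.063/4 = 0.01575 per quarter; n = 5·4 = 20.
Accumulation factor s(20|0.01575) = 23.295213; FV = 4040 × 23.295213 = 94,112.6622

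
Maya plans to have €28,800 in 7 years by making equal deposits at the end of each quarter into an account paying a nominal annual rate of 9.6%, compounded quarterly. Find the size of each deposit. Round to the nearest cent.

€733.24

Periodic rate i = 0.096/4 = 0.024; n = 7 × 4 = 28 periods.
FV-annuity factor = 39.277871; PMT = 28800 / 39.277871 = 733.2373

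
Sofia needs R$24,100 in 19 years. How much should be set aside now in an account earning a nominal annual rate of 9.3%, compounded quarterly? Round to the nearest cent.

R$4,201.49

With 4 periods per year: i = 0.02325, n = 76.
PV = FV·(1+i)^(−n) = 24,100 × 0.174336 = 4,201.4944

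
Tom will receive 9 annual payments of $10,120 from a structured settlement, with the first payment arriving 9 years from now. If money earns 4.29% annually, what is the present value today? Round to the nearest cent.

$53,066.39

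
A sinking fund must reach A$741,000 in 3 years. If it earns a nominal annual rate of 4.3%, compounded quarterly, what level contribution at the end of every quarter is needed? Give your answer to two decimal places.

With 4 periods per year: i = 0.01075, n = 12.
FV-annuity factor = 12.735549; PMT = 741000 / 12.735549 = 58,183.5912

A$58,183.59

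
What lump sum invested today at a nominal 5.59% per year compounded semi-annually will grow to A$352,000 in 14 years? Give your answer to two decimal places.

Periodic rate i = 0.0559/2 = 0.02795; n = 14 × 2 = 28 periods.
PV = 352,000 / (1 + 0.02795)^28 = 352,000 / 2.163793 = 162,677.2863

A$162,677.29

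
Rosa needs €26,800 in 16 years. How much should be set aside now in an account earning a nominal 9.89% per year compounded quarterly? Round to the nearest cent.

i = 0.0989/4 = 0.024725 per quarter; n = 16·4 = 64.
PV = 26,800 / (1 + 0.024725)^64 = 26,800 / 4.773855 = 5,613.9115

€5,613.91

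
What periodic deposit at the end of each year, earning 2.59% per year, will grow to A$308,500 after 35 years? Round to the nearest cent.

PMT = 308500 / ( [(1+0.0259)^35 − 1] / 0.0259 ) = 308500 / 55.877879 = 5,520.9683

A$5,520.97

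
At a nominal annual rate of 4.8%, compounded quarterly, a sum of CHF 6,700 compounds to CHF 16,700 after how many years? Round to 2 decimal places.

19.14 years

Periodic rate i = 0.048/4 = 0.012.
(1+i)^n = 16700/6700 = 2.49254, so n = ln 2.49254 / ln 1.012 = 76.5642 quarters
= 76.5642/4 years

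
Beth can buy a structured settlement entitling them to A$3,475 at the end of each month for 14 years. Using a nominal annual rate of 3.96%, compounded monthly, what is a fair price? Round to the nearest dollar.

A$447,600

Periodic rate i = 0.0396/12 = 0.0033; n = 14 × 12 = 168 periods.
PV = 3475 × [1 − (1+0.0033)^(−168)] / 0.0033 = 3475 × 128.805652 = 447,599.6415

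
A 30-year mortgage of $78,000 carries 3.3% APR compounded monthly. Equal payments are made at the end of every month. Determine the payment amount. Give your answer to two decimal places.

Periodic rate i = 0.033/12 = 0.00275; n = 30 × 12 = 360 periods.
PMT = 78000 / ( [1 − (1+0.00275)^(−360)] / 0.00275 ) = 78000 / 228.333848 = 341.6051

$341.61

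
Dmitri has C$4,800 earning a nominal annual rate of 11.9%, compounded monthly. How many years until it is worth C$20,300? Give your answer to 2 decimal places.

Periodic rate i = 0.119/12 = 0.00991667.
(1+i)^n = 20300/4800 = 4.22917, so n = ln 4.22917 / ln 1.00992 = 146.1321 months
= 146.1321/12 years

12.18 years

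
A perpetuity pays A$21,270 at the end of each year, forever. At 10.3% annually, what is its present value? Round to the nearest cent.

PV = C/r = 21270/0.103 = 206,504.8544

A$206,504.85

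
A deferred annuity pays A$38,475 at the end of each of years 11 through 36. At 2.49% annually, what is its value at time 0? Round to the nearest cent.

A$570,821.87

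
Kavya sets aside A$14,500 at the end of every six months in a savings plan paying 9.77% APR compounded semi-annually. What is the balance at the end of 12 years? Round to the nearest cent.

A$635,620.96

i = 0.0977/2 = 0.04885 per half-year; n = 12·2 = 24.
FV = PMT · [(1+i)^n − 1] / i = 14500 · 43.835929 = 635,620.9643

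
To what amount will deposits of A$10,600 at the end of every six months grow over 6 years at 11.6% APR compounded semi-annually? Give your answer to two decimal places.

A$176,747.17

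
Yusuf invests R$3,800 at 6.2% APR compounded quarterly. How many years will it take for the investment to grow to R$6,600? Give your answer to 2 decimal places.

Periodic rate i = 0.062/4 = 0.0155.
(1+i)^n = 6600/3800 = 1.73684, so n = ln 1.73684 / ln 1.0155 = 35.8927 quarters
= 35.8927/4 years

8.97 years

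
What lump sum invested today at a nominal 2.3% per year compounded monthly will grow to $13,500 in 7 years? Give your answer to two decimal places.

With 12 periods per year: i = 0.00191667, n = 84.
PV = FV·(1+i)^(−n) = 13,500 × 0.851423 = 11,494.2140

$11,494.21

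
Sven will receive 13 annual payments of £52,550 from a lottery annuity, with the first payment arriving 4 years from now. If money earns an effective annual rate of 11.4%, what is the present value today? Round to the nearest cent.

£251,494.18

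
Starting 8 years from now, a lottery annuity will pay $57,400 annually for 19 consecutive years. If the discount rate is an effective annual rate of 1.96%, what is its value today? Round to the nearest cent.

$788,515.16

PV at t=7 (ordinary 19-year annuity): 57400 × a(19|0.0196) = 57400 × 15.736456 = 903,272.5982
Discount back 7 years: 903,272.5982 × (1+0.0196)^(−7) = 903,272.5982 × 0.872954 = 788,515.1610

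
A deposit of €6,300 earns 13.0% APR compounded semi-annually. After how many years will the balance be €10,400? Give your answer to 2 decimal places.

3.98 years

Periodic rate i = 0.13/2 = 0.065.
(1+i)^n = 10400/6300 = 1.65079, so n = ln 1.65079 / ln 1.065 = 7.9596 half-years
= 7.9596/2 years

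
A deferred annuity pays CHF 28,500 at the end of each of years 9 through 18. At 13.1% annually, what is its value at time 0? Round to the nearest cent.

CHF 57,532.02

Value one period before first payment (t=8): 28500 × [1 − (1+0.131)^(−10)] / 0.131 = 28500 × 5.404626 = 154,031.8363
Discount back 8 years: 154,031.8363 × (1+0.131)^(−8) = 154,031.8363 × 0.373507 = 57,532.0241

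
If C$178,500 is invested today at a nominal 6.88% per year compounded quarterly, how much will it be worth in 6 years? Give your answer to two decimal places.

With 4 periods per year: i = 0.0172, n = 24.
178,500 × (1+0.0172)^24 = 178,500 × 1.505748 = 268,776.1053

C$268,776.11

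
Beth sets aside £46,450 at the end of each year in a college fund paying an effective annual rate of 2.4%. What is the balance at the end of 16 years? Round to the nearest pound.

£893,198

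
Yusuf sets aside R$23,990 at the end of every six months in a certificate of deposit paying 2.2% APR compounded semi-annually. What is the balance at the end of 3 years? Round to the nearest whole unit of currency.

R$147,957

Periodic rate i = 0.022/2 = 0.011; n = 3 × 2 = 6 periods.
FV = 23990 × [(1+0.011)^6 − 1] / 0.011 = 23990 × 6.167440 = 147,956.8869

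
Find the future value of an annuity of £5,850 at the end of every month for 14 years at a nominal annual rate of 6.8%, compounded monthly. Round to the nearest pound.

Periodic rate i = 0.068/12 = 0.00566667; n = 14 × 12 = 168 periods.
FV = 5850 × [(1+0.00566667)^168 − 1] / 0.00566667 = 5850 × 279.517660 = 1,635,178.3091

£1,635,178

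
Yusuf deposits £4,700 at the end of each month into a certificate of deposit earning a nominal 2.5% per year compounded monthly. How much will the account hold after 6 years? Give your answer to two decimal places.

i = 0.025/12 = 0.00208333 per month; n = 6·12 = 72.
Accumulation factor s(72|0.00208333) = 77.593427; FV = 4700 × 77.593427 = 364,689.1049

£364,689.10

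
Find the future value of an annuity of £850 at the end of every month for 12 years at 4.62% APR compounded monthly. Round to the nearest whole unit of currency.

£163,166

With 12 periods per year: i = 0.00385, n = 144.
Accumulation factor s(144|0.00385) = 191.959469; FV = 850 × 191.959469 = 163,165.5486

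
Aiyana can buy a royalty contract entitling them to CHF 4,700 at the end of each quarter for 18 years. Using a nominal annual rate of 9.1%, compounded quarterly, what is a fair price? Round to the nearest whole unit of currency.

CHF 165,694

With 4 periods per year: i = 0.02275, n = 72.
Annuity factor a(72|0.02275) = 35.254117; PV = 4700 × 35.254117 = 165,694.3483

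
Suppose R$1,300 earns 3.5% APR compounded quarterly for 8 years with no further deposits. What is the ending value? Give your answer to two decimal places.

Periodic rate i = 0.035/4 = 0.00875; n = 8 × 4 = 32 periods.
1,300 × (1+0.00875)^32 = 1,300 × 1.321519 = 1,717.9752

R$1,717.98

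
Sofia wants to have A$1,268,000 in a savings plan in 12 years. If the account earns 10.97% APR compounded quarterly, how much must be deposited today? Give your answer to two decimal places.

Periodic rate i = 0.1097/4 = 0.027425; n = 12 × 4 = 48 periods.
Discount factor = (1+0.027425)^(−48) = 0.272894; PV = 1,268,000 × 0.272894 = 346,029.4468

A$346,029.45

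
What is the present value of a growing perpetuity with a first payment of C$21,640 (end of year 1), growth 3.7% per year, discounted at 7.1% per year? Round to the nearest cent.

C$636,470.59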